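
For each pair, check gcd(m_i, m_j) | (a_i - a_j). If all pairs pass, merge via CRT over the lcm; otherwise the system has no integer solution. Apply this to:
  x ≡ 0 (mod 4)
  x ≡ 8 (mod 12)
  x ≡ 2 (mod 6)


Moduli 4, 12, 6 are not pairwise coprime, so CRT works modulo lcm(m_i) when all pairwise compatibility conditions hold.
Pairwise compatibility: gcd(m_i, m_j) must divide a_i - a_j for every pair.
Merge one congruence at a time:
  Start: x ≡ 0 (mod 4).
  Combine with x ≡ 8 (mod 12): gcd(4, 12) = 4; 8 - 0 = 8, which IS divisible by 4, so compatible.
    Write x = 0 + 4·t and substitute into x ≡ 8 (mod 12): 4·t ≡ 8 − 0 = 8 (mod 12).
    Divide the congruence (and modulus) by g = 4: 1·t ≡ 2 (mod 3).
    So t ≡ 2 (mod 3).
    Then x = 0 + 4·2 = 8, valid modulo lcm(4, 12) = 12: x ≡ 8 (mod 12).
  Combine with x ≡ 2 (mod 6): gcd(12, 6) = 6; 2 - 8 = -6, which IS divisible by 6, so compatible.
    Write x = 8 + 12·t and substitute into x ≡ 2 (mod 6): 12·t ≡ 2 − 8 = -6 (mod 6).
    Divide the congruence (and modulus) by g = 6: 2·t ≡ -1 (mod 1).
    Modulo 1 every t works; take t = 0.
    Then x = 8 + 12·0 = 8, valid modulo lcm(12, 6) = 12: x ≡ 8 (mod 12).
Verify: 8 mod 4 = 0, 8 mod 12 = 8, 8 mod 6 = 2.

x ≡ 8 (mod 12).


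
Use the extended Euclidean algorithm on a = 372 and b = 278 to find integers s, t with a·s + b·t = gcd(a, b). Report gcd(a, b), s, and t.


Euclidean algorithm on (372, 278) — divide until remainder is 0:
  372 = 1 · 278 + 94
  278 = 2 · 94 + 90
  94 = 1 · 90 + 4
  90 = 22 · 4 + 2
  4 = 2 · 2 + 0
gcd(372, 278) = 2.
Track Bezout coefficients alongside the remainders: start with r₀ = 372 = a·1 + b·0 (s = 1, t = 0) and r₁ = 278 = a·0 + b·1 (s = 0, t = 1); each new remainder r_{k+1} = r_{k-1} − q_k·r_k inherits s_{k+1} = s_{k-1} − q_k·s_k, t_{k+1} = t_{k-1} − q_k·t_k, so r_k = a·s_k + b·t_k at every step:
  q = 1: r = 94, s = 1 − 1·0 = 1, t = 0 − 1·1 = -1  (check: 372·1 + 278·(-1) = 94)
  q = 2: r = 90, s = 0 − 2·1 = -2, t = 1 − 2·(-1) = 3  (check: 372·(-2) + 278·3 = 90)
  q = 1: r = 4, s = 1 − 1·(-2) = 3, t = -1 − 1·3 = -4  (check: 372·3 + 278·(-4) = 4)
  q = 22: r = 2, s = -2 − 22·3 = -68, t = 3 − 22·(-4) = 91  (check: 372·(-68) + 278·91 = 2)
The row with r = 2 (the gcd) gives the Bezout coefficients s = -68, t = 91.
Result: 372 · (-68) + 278 · (91) = 2.

gcd(372, 278) = 2; s = -68, t = 91 (check: 372·(-68) + 278·91 = 2).


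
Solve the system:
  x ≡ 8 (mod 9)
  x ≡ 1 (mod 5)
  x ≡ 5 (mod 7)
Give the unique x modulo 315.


Moduli 9, 5, 7 are pairwise coprime; by CRT there is a unique solution modulo M = 9 · 5 · 7 = 315.
Solve pairwise, accumulating the modulus:
  Start with x ≡ 8 (mod 9).
  Combine with x ≡ 1 (mod 5): since gcd(9, 5) = 1, we get a unique residue mod 45.
    Write x = 8 + 9·t and substitute into x ≡ 1 (mod 5): 9·t ≡ 1 − 8 = -7 (mod 5).
    Reduce coefficients mod 5: 4·t ≡ 3 (mod 5).
    The inverse of 4 mod 5 is 4 (since 4·4 = 16 = 3·5 + 1), so t ≡ 4·3 = 12 ≡ 2 (mod 5).
    Then x = 8 + 9·2 = 26, valid modulo lcm(9, 5) = 45: x ≡ 26 (mod 45).
  Combine with x ≡ 5 (mod 7): since gcd(45, 7) = 1, we get a unique residue mod 315.
    Write x = 26 + 45·t and substitute into x ≡ 5 (mod 7): 45·t ≡ 5 − 26 = -21 (mod 7).
    Reduce coefficients mod 7: 3·t ≡ 0 (mod 7).
    The inverse of 3 mod 7 is 5 (since 3·5 = 15 = 2·7 + 1), so t ≡ 5·0 = 0 ≡ 0 (mod 7).
    Then x = 26 + 45·0 = 26, valid modulo lcm(45, 7) = 315: x ≡ 26 (mod 315).
Verify: 26 mod 9 = 8 ✓, 26 mod 5 = 1 ✓, 26 mod 7 = 5 ✓.

x ≡ 26 (mod 315).


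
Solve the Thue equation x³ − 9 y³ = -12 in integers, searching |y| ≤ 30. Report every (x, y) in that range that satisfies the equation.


The equation is x³ - 9y³ = -12. For fixed y, x³ = 9·y³ − 12, so a solution requires the RHS to be a perfect cube.
Strategy: iterate y from -30 to 30, compute RHS = 9·y³ − 12, and check whether it is a (positive or negative) perfect cube.
Check small values of y:
  y = 0: RHS = -12 is not a perfect cube.
  y = 1: RHS = -3 is not a perfect cube.
  y = -1: RHS = -21 is not a perfect cube.
  y = 2: RHS = 60 is not a perfect cube.
  y = -2: RHS = -84 is not a perfect cube.
  y = 3: RHS = 231 is not a perfect cube.
  y = -3: RHS = -255 is not a perfect cube.
Continuing the search up to |y| = 30 finds no solutions either.
No (x, y) in the scanned range satisfies the equation.

No integer solutions with |y| ≤ 30.


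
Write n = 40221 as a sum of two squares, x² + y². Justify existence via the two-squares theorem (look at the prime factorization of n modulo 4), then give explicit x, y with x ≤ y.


Step 1: Factor n = 40221 = 3^2 · 41 · 109.
Step 2: Check the mod-4 condition on each prime factor: 3 ≡ 3 (mod 4), exponent 2 (must be even); 41 ≡ 1 (mod 4), exponent 1; 109 ≡ 1 (mod 4), exponent 1.
All primes ≡ 3 (mod 4) appear to even exponent (or don't appear), so by the two-squares theorem n IS expressible as a sum of two squares.
Step 3: Build a representation. Group n = k² · m with k = 3 and m = 41 · 109 = 4469 (a product of primes ≡ 1 (mod 4)); a representation of m scales to one of n via (k·x)² + (k·y)² = k²(x² + y²). Each prime p ≡ 1 (mod 4) is itself a sum of two squares; find a² by testing p − a² for a perfect square:
  41: 41 − 1² = 40, 41 − 2² = 37, 41 − 3² = 32, 41 − 4² = 25 = 5² ⇒ 41 = 4² + 5².
  109: 109 − 1² = 108, 109 − 2² = 105, 109 − 3² = 100 = 10² ⇒ 109 = 3² + 10².
  Combine using the Brahmagupta–Fibonacci identity (a² + b²)(c² + d²) = (ac − bd)² + (ad + bc)² = (ac + bd)² + (ad − bc)²:
  41 · 109 = 4469: from (4² + 5²)(3² + 10²), take (4·3 − 5·10, 4·10 + 5·3) = (12 − 50, 40 + 15) = (-38, 55); dropping signs (only squares matter) gives (38, 55); check 38² + 55² = 1444 + 3025 = 4469 ✓.
  Scale by k = 3: (3·38, 3·55) = (114, 165).
Step 4: Order so x ≤ y and verify: 114² + 165² = 12996 + 27225 = 40221 = n. ✓

n = 40221 = 114² + 165² (one valid representation with x ≤ y).


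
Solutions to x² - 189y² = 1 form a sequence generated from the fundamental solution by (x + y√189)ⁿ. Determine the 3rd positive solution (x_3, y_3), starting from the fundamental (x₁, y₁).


Step 1: Find the fundamental solution (x₁, y₁) of x² - 189y² = 1.
  Expand √189 as a continued fraction. a₀ = ⌊√189⌋ = 13; iterate m_{k+1} = d_k·a_k − m_k, d_{k+1} = (189 − m_{k+1}²)/d_k, a_{k+1} = ⌊(a₀ + m_{k+1})/d_{k+1}⌋ (starting m₀ = 0, d₀ = 1), with convergents p_k = a_k·p_{k-1} + p_{k-2}, q_k = a_k·q_{k-1} + q_{k-2} (p₋₁ = 1, q₋₁ = 0):
  k = 0: a₀ = 13; p₀/q₀ = 13/1; p₀² − 189·q₀² = 169 − 189 = -20.
  k = 1: m = 13, d = 20, a = ⌊(13 + 13)/20⌋ = 1; p/q = (1·13 + 1)/(1·1 + 0) = 14/1; p² − 189·q² = 196 − 189 = 7.
  k = 2: m = 7, d = 7, a = ⌊(13 + 7)/7⌋ = 2; p/q = (2·14 + 13)/(2·1 + 1) = 41/3; p² − 189·q² = 1681 − 1701 = -20.
  k = 3: m = 7, d = 20, a = ⌊(13 + 7)/20⌋ = 1; p/q = (1·41 + 14)/(1·3 + 1) = 55/4; p² − 189·q² = 3025 − 3024 = 1.
  The first convergent with p² − 189·q² = 1 gives the fundamental solution (x₁, y₁) = (55, 4).
Step 2: Apply the recurrence (x_{n+1}, y_{n+1}) = (x₁x_n + 189y₁y_n, x₁y_n + y₁x_n) repeatedly.
  From (x_1, y_1) = (55, 4): x_2 = 55·55 + 189·4·4 = 6049; y_2 = 55·4 + 4·55 = 440.
  From (x_2, y_2) = (6049, 440): x_3 = 55·6049 + 189·4·440 = 665335; y_3 = 55·440 + 4·6049 = 48396.
Step 3: Verify x_3² - 189·y_3² = 442670662225 - 442670662224 = 1 (should be 1). ✓

(x_1, y_1) = (55, 4); (x_3, y_3) = (665335, 48396).


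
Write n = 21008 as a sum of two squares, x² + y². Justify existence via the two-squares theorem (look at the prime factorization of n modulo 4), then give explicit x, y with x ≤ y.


Step 1: Factor n = 21008 = 2^4 · 13 · 101.
Step 2: Check the mod-4 condition on each prime factor: 2 = 2 (special); 13 ≡ 1 (mod 4), exponent 1; 101 ≡ 1 (mod 4), exponent 1.
All primes ≡ 3 (mod 4) appear to even exponent (or don't appear), so by the two-squares theorem n IS expressible as a sum of two squares.
Step 3: Build a representation. Group n = k² · m with k = 4 and m = 13 · 101 = 1313 (a product of primes ≡ 1 (mod 4)); a representation of m scales to one of n via (k·x)² + (k·y)² = k²(x² + y²). Each prime p ≡ 1 (mod 4) is itself a sum of two squares; find a² by testing p − a² for a perfect square:
  13: 13 − 1² = 12, 13 − 2² = 9 = 3² ⇒ 13 = 2² + 3².
  101: 101 − 1² = 100 = 10² ⇒ 101 = 1² + 10².
  Combine using the Brahmagupta–Fibonacci identity (a² + b²)(c² + d²) = (ac − bd)² + (ad + bc)² = (ac + bd)² + (ad − bc)²:
  13 · 101 = 1313: from (2² + 3²)(1² + 10²), take (2·1 − 3·10, 2·10 + 3·1) = (2 − 30, 20 + 3) = (-28, 23); dropping signs (only squares matter) gives (28, 23); check 28² + 23² = 784 + 529 = 1313 ✓.
  Scale by k = 4: (4·28, 4·23) = (112, 92).
Step 4: Order so x ≤ y and verify: 92² + 112² = 8464 + 12544 = 21008 = n. ✓

n = 21008 = 92² + 112² (one valid representation with x ≤ y).


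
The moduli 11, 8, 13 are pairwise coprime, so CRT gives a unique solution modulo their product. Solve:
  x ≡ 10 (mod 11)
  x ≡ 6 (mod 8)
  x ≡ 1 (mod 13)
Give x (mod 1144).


Moduli 11, 8, 13 are pairwise coprime; by CRT there is a unique solution modulo M = 11 · 8 · 13 = 1144.
Solve pairwise, accumulating the modulus:
  Start with x ≡ 10 (mod 11).
  Combine with x ≡ 6 (mod 8): since gcd(11, 8) = 1, we get a unique residue mod 88.
    Write x = 10 + 11·t and substitute into x ≡ 6 (mod 8): 11·t ≡ 6 − 10 = -4 (mod 8).
    Reduce coefficients mod 8: 3·t ≡ 4 (mod 8).
    The inverse of 3 mod 8 is 3 (since 3·3 = 9 = 1·8 + 1), so t ≡ 3·4 = 12 ≡ 4 (mod 8).
    Then x = 10 + 11·4 = 54, valid modulo lcm(11, 8) = 88: x ≡ 54 (mod 88).
  Combine with x ≡ 1 (mod 13): since gcd(88, 13) = 1, we get a unique residue mod 1144.
    Write x = 54 + 88·t and substitute into x ≡ 1 (mod 13): 88·t ≡ 1 − 54 = -53 (mod 13).
    Reduce coefficients mod 13: 10·t ≡ 12 (mod 13).
    The inverse of 10 mod 13 is 4 (since 10·4 = 40 = 3·13 + 1), so t ≡ 4·12 = 48 ≡ 9 (mod 13).
    Then x = 54 + 88·9 = 846, valid modulo lcm(88, 13) = 1144: x ≡ 846 (mod 1144).
Verify: 846 mod 11 = 10 ✓, 846 mod 8 = 6 ✓, 846 mod 13 = 1 ✓.

x ≡ 846 (mod 1144).


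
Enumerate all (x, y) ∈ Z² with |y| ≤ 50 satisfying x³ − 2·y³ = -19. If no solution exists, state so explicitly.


The equation is x³ - 2y³ = -19. For fixed y, x³ = 2·y³ − 19, so a solution requires the RHS to be a perfect cube.
Strategy: iterate y from -50 to 50, compute RHS = 2·y³ − 19, and check whether it is a (positive or negative) perfect cube.
Check small values of y:
  y = 0: RHS = -19 is not a perfect cube.
  y = 1: RHS = -17 is not a perfect cube.
  y = -1: RHS = -21 is not a perfect cube.
  y = 2: RHS = -3 is not a perfect cube.
  y = -2: RHS = -35 is not a perfect cube.
  y = 3: RHS = 35 is not a perfect cube.
  y = -3: RHS = -73 is not a perfect cube.
Continuing the search up to |y| = 50 finds no solutions either.
No (x, y) in the scanned range satisfies the equation.

No integer solutions with |y| ≤ 50.


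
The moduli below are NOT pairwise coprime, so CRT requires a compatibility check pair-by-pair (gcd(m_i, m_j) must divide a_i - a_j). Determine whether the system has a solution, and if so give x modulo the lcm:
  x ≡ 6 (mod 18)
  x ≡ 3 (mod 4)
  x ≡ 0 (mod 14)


Moduli 18, 4, 14 are not pairwise coprime, so CRT works modulo lcm(m_i) when all pairwise compatibility conditions hold.
Pairwise compatibility: gcd(m_i, m_j) must divide a_i - a_j for every pair.
Merge one congruence at a time:
  Start: x ≡ 6 (mod 18).
  Combine with x ≡ 3 (mod 4): gcd(18, 4) = 2, and 3 - 6 = -3 is NOT divisible by 2.
    ⇒ system is inconsistent (no integer solution).

No solution (the system is inconsistent).


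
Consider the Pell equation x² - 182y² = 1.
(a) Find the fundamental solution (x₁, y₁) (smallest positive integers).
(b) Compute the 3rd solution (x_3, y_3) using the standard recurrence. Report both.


Step 1: Find the fundamental solution (x₁, y₁) of x² - 182y² = 1.
  Expand √182 as a continued fraction. a₀ = ⌊√182⌋ = 13; iterate m_{k+1} = d_k·a_k − m_k, d_{k+1} = (182 − m_{k+1}²)/d_k, a_{k+1} = ⌊(a₀ + m_{k+1})/d_{k+1}⌋ (starting m₀ = 0, d₀ = 1), with convergents p_k = a_k·p_{k-1} + p_{k-2}, q_k = a_k·q_{k-1} + q_{k-2} (p₋₁ = 1, q₋₁ = 0):
  k = 0: a₀ = 13; p₀/q₀ = 13/1; p₀² − 182·q₀² = 169 − 182 = -13.
  k = 1: m = 13, d = 13, a = ⌊(13 + 13)/13⌋ = 2; p/q = (2·13 + 1)/(2·1 + 0) = 27/2; p² − 182·q² = 729 − 728 = 1.
  The first convergent with p² − 182·q² = 1 gives the fundamental solution (x₁, y₁) = (27, 2).
Step 2: Apply the recurrence (x_{n+1}, y_{n+1}) = (x₁x_n + 182y₁y_n, x₁y_n + y₁x_n) repeatedly.
  From (x_1, y_1) = (27, 2): x_2 = 27·27 + 182·2·2 = 1457; y_2 = 27·2 + 2·27 = 108.
  From (x_2, y_2) = (1457, 108): x_3 = 27·1457 + 182·2·108 = 78651; y_3 = 27·108 + 2·1457 = 5830.
Step 3: Verify x_3² - 182·y_3² = 6185979801 - 6185979800 = 1 (should be 1). ✓

(x_1, y_1) = (27, 2); (x_3, y_3) = (78651, 5830).


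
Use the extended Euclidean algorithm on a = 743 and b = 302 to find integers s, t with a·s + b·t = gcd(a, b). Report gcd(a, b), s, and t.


Euclidean algorithm on (743, 302) — divide until remainder is 0:
  743 = 2 · 302 + 139
  302 = 2 · 139 + 24
  139 = 5 · 24 + 19
  24 = 1 · 19 + 5
  19 = 3 · 5 + 4
  5 = 1 · 4 + 1
  4 = 4 · 1 + 0
gcd(743, 302) = 1.
Track Bezout coefficients alongside the remainders: start with r₀ = 743 = a·1 + b·0 (s = 1, t = 0) and r₁ = 302 = a·0 + b·1 (s = 0, t = 1); each new remainder r_{k+1} = r_{k-1} − q_k·r_k inherits s_{k+1} = s_{k-1} − q_k·s_k, t_{k+1} = t_{k-1} − q_k·t_k, so r_k = a·s_k + b·t_k at every step:
  q = 2: r = 139, s = 1 − 2·0 = 1, t = 0 − 2·1 = -2  (check: 743·1 + 302·(-2) = 139)
  q = 2: r = 24, s = 0 − 2·1 = -2, t = 1 − 2·(-2) = 5  (check: 743·(-2) + 302·5 = 24)
  q = 5: r = 19, s = 1 − 5·(-2) = 11, t = -2 − 5·5 = -27  (check: 743·11 + 302·(-27) = 19)
  q = 1: r = 5, s = -2 − 1·11 = -13, t = 5 − 1·(-27) = 32  (check: 743·(-13) + 302·32 = 5)
  q = 3: r = 4, s = 11 − 3·(-13) = 50, t = -27 − 3·32 = -123  (check: 743·50 + 302·(-123) = 4)
  q = 1: r = 1, s = -13 − 1·50 = -63, t = 32 − 1·(-123) = 155  (check: 743·(-63) + 302·155 = 1)
The row with r = 1 (the gcd) gives the Bezout coefficients s = -63, t = 155.
Result: 743 · (-63) + 302 · (155) = 1.

gcd(743, 302) = 1; s = -63, t = 155 (check: 743·(-63) + 302·155 = 1).


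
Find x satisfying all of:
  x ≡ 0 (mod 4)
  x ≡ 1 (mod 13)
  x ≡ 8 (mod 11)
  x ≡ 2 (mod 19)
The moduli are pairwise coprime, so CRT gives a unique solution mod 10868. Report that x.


Product of moduli M = 4 · 13 · 11 · 19 = 10868.
Merge one congruence at a time:
  Start: x ≡ 0 (mod 4).
  Combine with x ≡ 1 (mod 13); new modulus lcm = 52.
    Write x = 0 + 4·t and substitute into x ≡ 1 (mod 13): 4·t ≡ 1 − 0 = 1 (mod 13).
    The inverse of 4 mod 13 is 10 (since 4·10 = 40 = 3·13 + 1), so t ≡ 10·1 = 10 ≡ 10 (mod 13).
    Then x = 0 + 4·10 = 40, valid modulo lcm(4, 13) = 52: x ≡ 40 (mod 52).
  Combine with x ≡ 8 (mod 11); new modulus lcm = 572.
    Write x = 40 + 52·t and substitute into x ≡ 8 (mod 11): 52·t ≡ 8 − 40 = -32 (mod 11).
    Reduce coefficients mod 11: 8·t ≡ 1 (mod 11).
    The inverse of 8 mod 11 is 7 (since 8·7 = 56 = 5·11 + 1), so t ≡ 7·1 = 7 ≡ 7 (mod 11).
    Then x = 40 + 52·7 = 404, valid modulo lcm(52, 11) = 572: x ≡ 404 (mod 572).
  Combine with x ≡ 2 (mod 19); new modulus lcm = 10868.
    Write x = 404 + 572·t and substitute into x ≡ 2 (mod 19): 572·t ≡ 2 − 404 = -402 (mod 19).
    Reduce coefficients mod 19: 2·t ≡ 16 (mod 19).
    The inverse of 2 mod 19 is 10 (since 2·10 = 20 = 1·19 + 1), so t ≡ 10·16 = 160 ≡ 8 (mod 19).
    Then x = 404 + 572·8 = 4980, valid modulo lcm(572, 19) = 10868: x ≡ 4980 (mod 10868).
Verify against each original: 4980 mod 4 = 0, 4980 mod 13 = 1, 4980 mod 11 = 8, 4980 mod 19 = 2.

x ≡ 4980 (mod 10868).


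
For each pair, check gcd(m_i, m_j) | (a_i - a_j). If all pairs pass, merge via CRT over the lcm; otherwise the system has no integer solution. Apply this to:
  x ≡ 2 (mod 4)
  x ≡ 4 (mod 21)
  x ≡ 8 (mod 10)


Moduli 4, 21, 10 are not pairwise coprime, so CRT works modulo lcm(m_i) when all pairwise compatibility conditions hold.
Pairwise compatibility: gcd(m_i, m_j) must divide a_i - a_j for every pair.
Merge one congruence at a time:
  Start: x ≡ 2 (mod 4).
  Combine with x ≡ 4 (mod 21): gcd(4, 21) = 1; 4 - 2 = 2, which IS divisible by 1, so compatible.
    Write x = 2 + 4·t and substitute into x ≡ 4 (mod 21): 4·t ≡ 4 − 2 = 2 (mod 21).
    The inverse of 4 mod 21 is 16 (since 4·16 = 64 = 3·21 + 1), so t ≡ 16·2 = 32 ≡ 11 (mod 21).
    Then x = 2 + 4·11 = 46, valid modulo lcm(4, 21) = 84: x ≡ 46 (mod 84).
  Combine with x ≡ 8 (mod 10): gcd(84, 10) = 2; 8 - 46 = -38, which IS divisible by 2, so compatible.
    Write x = 46 + 84·t and substitute into x ≡ 8 (mod 10): 84·t ≡ 8 − 46 = -38 (mod 10).
    Divide the congruence (and modulus) by g = 2: 42·t ≡ -19 (mod 5).
    Reduce coefficients mod 5: 2·t ≡ 1 (mod 5).
    The inverse of 2 mod 5 is 3 (since 2·3 = 6 = 1·5 + 1), so t ≡ 3·1 = 3 ≡ 3 (mod 5).
    Then x = 46 + 84·3 = 298, valid modulo lcm(84, 10) = 420: x ≡ 298 (mod 420).
Verify: 298 mod 4 = 2, 298 mod 21 = 4, 298 mod 10 = 8.

x ≡ 298 (mod 420).


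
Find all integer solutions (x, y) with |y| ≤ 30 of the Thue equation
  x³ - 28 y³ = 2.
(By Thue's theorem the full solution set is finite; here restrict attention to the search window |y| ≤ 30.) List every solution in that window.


The equation is x³ - 28y³ = 2. For fixed y, x³ = 28·y³ + 2, so a solution requires the RHS to be a perfect cube.
Strategy: iterate y from -30 to 30, compute RHS = 28·y³ + 2, and check whether it is a (positive or negative) perfect cube.
Check small values of y:
  y = 0: RHS = 2 is not a perfect cube.
  y = 1: RHS = 30 is not a perfect cube.
  y = -1: RHS = -26 is not a perfect cube.
  y = 2: RHS = 226 is not a perfect cube.
  y = -2: RHS = -222 is not a perfect cube.
  y = 3: RHS = 758 is not a perfect cube.
  y = -3: RHS = -754 is not a perfect cube.
Continuing the search up to |y| = 30 finds no solutions either.
No (x, y) in the scanned range satisfies the equation.

No integer solutions with |y| ≤ 30.


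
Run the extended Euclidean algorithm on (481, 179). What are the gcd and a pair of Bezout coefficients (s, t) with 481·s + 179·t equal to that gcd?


Euclidean algorithm on (481, 179) — divide until remainder is 0:
  481 = 2 · 179 + 123
  179 = 1 · 123 + 56
  123 = 2 · 56 + 11
  56 = 5 · 11 + 1
  11 = 11 · 1 + 0
gcd(481, 179) = 1.
Track Bezout coefficients alongside the remainders: start with r₀ = 481 = a·1 + b·0 (s = 1, t = 0) and r₁ = 179 = a·0 + b·1 (s = 0, t = 1); each new remainder r_{k+1} = r_{k-1} − q_k·r_k inherits s_{k+1} = s_{k-1} − q_k·s_k, t_{k+1} = t_{k-1} − q_k·t_k, so r_k = a·s_k + b·t_k at every step:
  q = 2: r = 123, s = 1 − 2·0 = 1, t = 0 − 2·1 = -2  (check: 481·1 + 179·(-2) = 123)
  q = 1: r = 56, s = 0 − 1·1 = -1, t = 1 − 1·(-2) = 3  (check: 481·(-1) + 179·3 = 56)
  q = 2: r = 11, s = 1 − 2·(-1) = 3, t = -2 − 2·3 = -8  (check: 481·3 + 179·(-8) = 11)
  q = 5: r = 1, s = -1 − 5·3 = -16, t = 3 − 5·(-8) = 43  (check: 481·(-16) + 179·43 = 1)
The row with r = 1 (the gcd) gives the Bezout coefficients s = -16, t = 43.
Result: 481 · (-16) + 179 · (43) = 1.

gcd(481, 179) = 1; s = -16, t = 43 (check: 481·(-16) + 179·43 = 1).


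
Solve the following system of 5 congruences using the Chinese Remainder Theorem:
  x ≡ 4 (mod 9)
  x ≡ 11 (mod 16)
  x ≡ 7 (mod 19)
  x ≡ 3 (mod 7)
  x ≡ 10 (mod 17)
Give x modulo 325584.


Product of moduli M = 9 · 16 · 19 · 7 · 17 = 325584.
Merge one congruence at a time:
  Start: x ≡ 4 (mod 9).
  Combine with x ≡ 11 (mod 16); new modulus lcm = 144.
    Write x = 4 + 9·t and substitute into x ≡ 11 (mod 16): 9·t ≡ 11 − 4 = 7 (mod 16).
    The inverse of 9 mod 16 is 9 (since 9·9 = 81 = 5·16 + 1), so t ≡ 9·7 = 63 ≡ 15 (mod 16).
    Then x = 4 + 9·15 = 139, valid modulo lcm(9, 16) = 144: x ≡ 139 (mod 144).
  Combine with x ≡ 7 (mod 19); new modulus lcm = 2736.
    Write x = 139 + 144·t and substitute into x ≡ 7 (mod 19): 144·t ≡ 7 − 139 = -132 (mod 19).
    Reduce coefficients mod 19: 11·t ≡ 1 (mod 19).
    The inverse of 11 mod 19 is 7 (since 11·7 = 77 = 4·19 + 1), so t ≡ 7·1 = 7 ≡ 7 (mod 19).
    Then x = 139 + 144·7 = 1147, valid modulo lcm(144, 19) = 2736: x ≡ 1147 (mod 2736).
  Combine with x ≡ 3 (mod 7); new modulus lcm = 19152.
    Write x = 1147 + 2736·t and substitute into x ≡ 3 (mod 7): 2736·t ≡ 3 − 1147 = -1144 (mod 7).
    Reduce coefficients mod 7: 6·t ≡ 4 (mod 7).
    The inverse of 6 mod 7 is 6 (since 6·6 = 36 = 5·7 + 1), so t ≡ 6·4 = 24 ≡ 3 (mod 7).
    Then x = 1147 + 2736·3 = 9355, valid modulo lcm(2736, 7) = 19152: x ≡ 9355 (mod 19152).
  Combine with x ≡ 10 (mod 17); new modulus lcm = 325584.
    Write x = 9355 + 19152·t and substitute into x ≡ 10 (mod 17): 19152·t ≡ 10 − 9355 = -9345 (mod 17).
    Reduce coefficients mod 17: 10·t ≡ 5 (mod 17).
    The inverse of 10 mod 17 is 12 (since 10·12 = 120 = 7·17 + 1), so t ≡ 12·5 = 60 ≡ 9 (mod 17).
    Then x = 9355 + 19152·9 = 181723, valid modulo lcm(19152, 17) = 325584: x ≡ 181723 (mod 325584).
Verify against each original: 181723 mod 9 = 4, 181723 mod 16 = 11, 181723 mod 19 = 7, 181723 mod 7 = 3, 181723 mod 17 = 10.

x ≡ 181723 (mod 325584).


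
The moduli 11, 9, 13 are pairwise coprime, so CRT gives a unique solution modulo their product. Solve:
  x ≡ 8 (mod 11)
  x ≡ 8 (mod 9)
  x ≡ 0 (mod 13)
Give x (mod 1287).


Moduli 11, 9, 13 are pairwise coprime; by CRT there is a unique solution modulo M = 11 · 9 · 13 = 1287.
Solve pairwise, accumulating the modulus:
  Start with x ≡ 8 (mod 11).
  Combine with x ≡ 8 (mod 9): since gcd(11, 9) = 1, we get a unique residue mod 99.
    Write x = 8 + 11·t and substitute into x ≡ 8 (mod 9): 11·t ≡ 8 − 8 = 0 (mod 9).
    Reduce coefficients mod 9: 2·t ≡ 0 (mod 9).
    The inverse of 2 mod 9 is 5 (since 2·5 = 10 = 1·9 + 1), so t ≡ 5·0 = 0 ≡ 0 (mod 9).
    Then x = 8 + 11·0 = 8, valid modulo lcm(11, 9) = 99: x ≡ 8 (mod 99).
  Combine with x ≡ 0 (mod 13): since gcd(99, 13) = 1, we get a unique residue mod 1287.
    Write x = 8 + 99·t and substitute into x ≡ 0 (mod 13): 99·t ≡ 0 − 8 = -8 (mod 13).
    Reduce coefficients mod 13: 8·t ≡ 5 (mod 13).
    The inverse of 8 mod 13 is 5 (since 8·5 = 40 = 3·13 + 1), so t ≡ 5·5 = 25 ≡ 12 (mod 13).
    Then x = 8 + 99·12 = 1196, valid modulo lcm(99, 13) = 1287: x ≡ 1196 (mod 1287).
Verify: 1196 mod 11 = 8 ✓, 1196 mod 9 = 8 ✓, 1196 mod 13 = 0 ✓.

x ≡ 1196 (mod 1287).


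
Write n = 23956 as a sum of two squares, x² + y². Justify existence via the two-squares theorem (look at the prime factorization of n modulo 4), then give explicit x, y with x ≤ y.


Step 1: Factor n = 23956 = 2^2 · 53 · 113.
Step 2: Check the mod-4 condition on each prime factor: 2 = 2 (special); 53 ≡ 1 (mod 4), exponent 1; 113 ≡ 1 (mod 4), exponent 1.
All primes ≡ 3 (mod 4) appear to even exponent (or don't appear), so by the two-squares theorem n IS expressible as a sum of two squares.
Step 3: Build a representation. Group n = k² · m with k = 2 and m = 53 · 113 = 5989 (a product of primes ≡ 1 (mod 4)); a representation of m scales to one of n via (k·x)² + (k·y)² = k²(x² + y²). Each prime p ≡ 1 (mod 4) is itself a sum of two squares; find a² by testing p − a² for a perfect square:
  53: 53 − 1² = 52, 53 − 2² = 49 = 7² ⇒ 53 = 2² + 7².
  113: 113 − 1² = 112, 113 − 2² = 109, 113 − 3² = 104, 113 − 4² = 97, 113 − 5² = 88, 113 − 6² = 77, 113 − 7² = 64 = 8² ⇒ 113 = 7² + 8².
  Combine using the Brahmagupta–Fibonacci identity (a² + b²)(c² + d²) = (ac − bd)² + (ad + bc)² = (ac + bd)² + (ad − bc)²:
  53 · 113 = 5989: from (2² + 7²)(7² + 8²), take (2·7 − 7·8, 2·8 + 7·7) = (14 − 56, 16 + 49) = (-42, 65); dropping signs (only squares matter) gives (42, 65); check 42² + 65² = 1764 + 4225 = 5989 ✓.
  Scale by k = 2: (2·42, 2·65) = (84, 130).
Step 4: Order so x ≤ y and verify: 84² + 130² = 7056 + 16900 = 23956 = n. ✓

n = 23956 = 84² + 130² (one valid representation with x ≤ y).


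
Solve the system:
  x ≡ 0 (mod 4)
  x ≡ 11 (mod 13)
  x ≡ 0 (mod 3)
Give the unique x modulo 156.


Moduli 4, 13, 3 are pairwise coprime; by CRT there is a unique solution modulo M = 4 · 13 · 3 = 156.
Solve pairwise, accumulating the modulus:
  Start with x ≡ 0 (mod 4).
  Combine with x ≡ 11 (mod 13): since gcd(4, 13) = 1, we get a unique residue mod 52.
    Write x = 0 + 4·t and substitute into x ≡ 11 (mod 13): 4·t ≡ 11 − 0 = 11 (mod 13).
    The inverse of 4 mod 13 is 10 (since 4·10 = 40 = 3·13 + 1), so t ≡ 10·11 = 110 ≡ 6 (mod 13).
    Then x = 0 + 4·6 = 24, valid modulo lcm(4, 13) = 52: x ≡ 24 (mod 52).
  Combine with x ≡ 0 (mod 3): since gcd(52, 3) = 1, we get a unique residue mod 156.
    Write x = 24 + 52·t and substitute into x ≡ 0 (mod 3): 52·t ≡ 0 − 24 = -24 (mod 3).
    Reduce coefficients mod 3: 1·t ≡ 0 (mod 3).
    So t ≡ 0 (mod 3).
    Then x = 24 + 52·0 = 24, valid modulo lcm(52, 3) = 156: x ≡ 24 (mod 156).
Verify: 24 mod 4 = 0 ✓, 24 mod 13 = 11 ✓, 24 mod 3 = 0 ✓.

x ≡ 24 (mod 156).


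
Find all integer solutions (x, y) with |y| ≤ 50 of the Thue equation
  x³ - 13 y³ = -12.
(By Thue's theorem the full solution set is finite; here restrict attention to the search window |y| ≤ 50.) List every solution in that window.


The equation is x³ - 13y³ = -12. For fixed y, x³ = 13·y³ − 12, so a solution requires the RHS to be a perfect cube.
Strategy: iterate y from -50 to 50, compute RHS = 13·y³ − 12, and check whether it is a (positive or negative) perfect cube.
Check small values of y:
  y = 0: RHS = -12 is not a perfect cube.
  y = 1: RHS = 1 = (1)³ ⇒ x = 1 works.
  y = -1: RHS = -25 is not a perfect cube.
  y = 2: RHS = 92 is not a perfect cube.
  y = -2: RHS = -116 is not a perfect cube.
  y = 3: RHS = 339 is not a perfect cube.
  y = -3: RHS = -363 is not a perfect cube.
Continuing the search up to |y| = 50 finds no further solutions beyond those listed.
Collected solutions: (1, 1).

Solutions (with |y| ≤ 50): (1, 1).


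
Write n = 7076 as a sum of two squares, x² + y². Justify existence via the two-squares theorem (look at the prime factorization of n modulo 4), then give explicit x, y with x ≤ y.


Step 1: Factor n = 7076 = 2^2 · 29 · 61.
Step 2: Check the mod-4 condition on each prime factor: 2 = 2 (special); 29 ≡ 1 (mod 4), exponent 1; 61 ≡ 1 (mod 4), exponent 1.
All primes ≡ 3 (mod 4) appear to even exponent (or don't appear), so by the two-squares theorem n IS expressible as a sum of two squares.
Step 3: Build a representation. Group n = k² · m with k = 2 and m = 29 · 61 = 1769 (a product of primes ≡ 1 (mod 4)); a representation of m scales to one of n via (k·x)² + (k·y)² = k²(x² + y²). Each prime p ≡ 1 (mod 4) is itself a sum of two squares; find a² by testing p − a² for a perfect square:
  29: 29 − 1² = 28, 29 − 2² = 25 = 5² ⇒ 29 = 2² + 5².
  61: 61 − 1² = 60, 61 − 2² = 57, 61 − 3² = 52, 61 − 4² = 45, 61 − 5² = 36 = 6² ⇒ 61 = 5² + 6².
  Combine using the Brahmagupta–Fibonacci identity (a² + b²)(c² + d²) = (ac − bd)² + (ad + bc)² = (ac + bd)² + (ad − bc)²:
  29 · 61 = 1769: from (2² + 5²)(5² + 6²), take (2·5 − 5·6, 2·6 + 5·5) = (10 − 30, 12 + 25) = (-20, 37); dropping signs (only squares matter) gives (20, 37); check 20² + 37² = 400 + 1369 = 1769 ✓.
  Scale by k = 2: (2·20, 2·37) = (40, 74).
Step 4: Order so x ≤ y and verify: 40² + 74² = 1600 + 5476 = 7076 = n. ✓

n = 7076 = 40² + 74² (one valid representation with x ≤ y).


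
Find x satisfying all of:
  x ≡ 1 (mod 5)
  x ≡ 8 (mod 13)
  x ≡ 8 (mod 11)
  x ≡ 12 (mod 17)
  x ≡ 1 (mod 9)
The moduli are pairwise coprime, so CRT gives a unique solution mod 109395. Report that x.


Product of moduli M = 5 · 13 · 11 · 17 · 9 = 109395.
Merge one congruence at a time:
  Start: x ≡ 1 (mod 5).
  Combine with x ≡ 8 (mod 13); new modulus lcm = 65.
    Write x = 1 + 5·t and substitute into x ≡ 8 (mod 13): 5·t ≡ 8 − 1 = 7 (mod 13).
    The inverse of 5 mod 13 is 8 (since 5·8 = 40 = 3·13 + 1), so t ≡ 8·7 = 56 ≡ 4 (mod 13).
    Then x = 1 + 5·4 = 21, valid modulo lcm(5, 13) = 65: x ≡ 21 (mod 65).
  Combine with x ≡ 8 (mod 11); new modulus lcm = 715.
    Write x = 21 + 65·t and substitute into x ≡ 8 (mod 11): 65·t ≡ 8 − 21 = -13 (mod 11).
    Reduce coefficients mod 11: 10·t ≡ 9 (mod 11).
    The inverse of 10 mod 11 is 10 (since 10·10 = 100 = 9·11 + 1), so t ≡ 10·9 = 90 ≡ 2 (mod 11).
    Then x = 21 + 65·2 = 151, valid modulo lcm(65, 11) = 715: x ≡ 151 (mod 715).
  Combine with x ≡ 12 (mod 17); new modulus lcm = 12155.
    Write x = 151 + 715·t and substitute into x ≡ 12 (mod 17): 715·t ≡ 12 − 151 = -139 (mod 17).
    Reduce coefficients mod 17: 1·t ≡ 14 (mod 17).
    So t ≡ 14 (mod 17).
    Then x = 151 + 715·14 = 10161, valid modulo lcm(715, 17) = 12155: x ≡ 10161 (mod 12155).
  Combine with x ≡ 1 (mod 9); new modulus lcm = 109395.
    Write x = 10161 + 12155·t and substitute into x ≡ 1 (mod 9): 12155·t ≡ 1 − 10161 = -10160 (mod 9).
    Reduce coefficients mod 9: 5·t ≡ 1 (mod 9).
    The inverse of 5 mod 9 is 2 (since 5·2 = 10 = 1·9 + 1), so t ≡ 2·1 = 2 ≡ 2 (mod 9).
    Then x = 10161 + 12155·2 = 34471, valid modulo lcm(12155, 9) = 109395: x ≡ 34471 (mod 109395).
Verify against each original: 34471 mod 5 = 1, 34471 mod 13 = 8, 34471 mod 11 = 8, 34471 mod 17 = 12, 34471 mod 9 = 1.

x ≡ 34471 (mod 109395).


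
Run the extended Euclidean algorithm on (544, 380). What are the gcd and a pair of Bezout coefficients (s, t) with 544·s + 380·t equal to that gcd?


Euclidean algorithm on (544, 380) — divide until remainder is 0:
  544 = 1 · 380 + 164
  380 = 2 · 164 + 52
  164 = 3 · 52 + 8
  52 = 6 · 8 + 4
  8 = 2 · 4 + 0
gcd(544, 380) = 4.
Track Bezout coefficients alongside the remainders: start with r₀ = 544 = a·1 + b·0 (s = 1, t = 0) and r₁ = 380 = a·0 + b·1 (s = 0, t = 1); each new remainder r_{k+1} = r_{k-1} − q_k·r_k inherits s_{k+1} = s_{k-1} − q_k·s_k, t_{k+1} = t_{k-1} − q_k·t_k, so r_k = a·s_k + b·t_k at every step:
  q = 1: r = 164, s = 1 − 1·0 = 1, t = 0 − 1·1 = -1  (check: 544·1 + 380·(-1) = 164)
  q = 2: r = 52, s = 0 − 2·1 = -2, t = 1 − 2·(-1) = 3  (check: 544·(-2) + 380·3 = 52)
  q = 3: r = 8, s = 1 − 3·(-2) = 7, t = -1 − 3·3 = -10  (check: 544·7 + 380·(-10) = 8)
  q = 6: r = 4, s = -2 − 6·7 = -44, t = 3 − 6·(-10) = 63  (check: 544·(-44) + 380·63 = 4)
The row with r = 4 (the gcd) gives the Bezout coefficients s = -44, t = 63.
Result: 544 · (-44) + 380 · (63) = 4.

gcd(544, 380) = 4; s = -44, t = 63 (check: 544·(-44) + 380·63 = 4).


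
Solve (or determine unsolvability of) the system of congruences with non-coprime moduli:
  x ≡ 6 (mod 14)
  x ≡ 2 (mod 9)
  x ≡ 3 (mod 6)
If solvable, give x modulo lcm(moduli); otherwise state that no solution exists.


Moduli 14, 9, 6 are not pairwise coprime, so CRT works modulo lcm(m_i) when all pairwise compatibility conditions hold.
Pairwise compatibility: gcd(m_i, m_j) must divide a_i - a_j for every pair.
Merge one congruence at a time:
  Start: x ≡ 6 (mod 14).
  Combine with x ≡ 2 (mod 9): gcd(14, 9) = 1; 2 - 6 = -4, which IS divisible by 1, so compatible.
    Write x = 6 + 14·t and substitute into x ≡ 2 (mod 9): 14·t ≡ 2 − 6 = -4 (mod 9).
    Reduce coefficients mod 9: 5·t ≡ 5 (mod 9).
    The inverse of 5 mod 9 is 2 (since 5·2 = 10 = 1·9 + 1), so t ≡ 2·5 = 10 ≡ 1 (mod 9).
    Then x = 6 + 14·1 = 20, valid modulo lcm(14, 9) = 126: x ≡ 20 (mod 126).
  Combine with x ≡ 3 (mod 6): gcd(126, 6) = 6, and 3 - 20 = -17 is NOT divisible by 6.
    ⇒ system is inconsistent (no integer solution).

No solution (the system is inconsistent).


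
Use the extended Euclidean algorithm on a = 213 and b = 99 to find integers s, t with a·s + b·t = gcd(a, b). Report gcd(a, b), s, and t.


Euclidean algorithm on (213, 99) — divide until remainder is 0:
  213 = 2 · 99 + 15
  99 = 6 · 15 + 9
  15 = 1 · 9 + 6
  9 = 1 · 6 + 3
  6 = 2 · 3 + 0
gcd(213, 99) = 3.
Track Bezout coefficients alongside the remainders: start with r₀ = 213 = a·1 + b·0 (s = 1, t = 0) and r₁ = 99 = a·0 + b·1 (s = 0, t = 1); each new remainder r_{k+1} = r_{k-1} − q_k·r_k inherits s_{k+1} = s_{k-1} − q_k·s_k, t_{k+1} = t_{k-1} − q_k·t_k, so r_k = a·s_k + b·t_k at every step:
  q = 2: r = 15, s = 1 − 2·0 = 1, t = 0 − 2·1 = -2  (check: 213·1 + 99·(-2) = 15)
  q = 6: r = 9, s = 0 − 6·1 = -6, t = 1 − 6·(-2) = 13  (check: 213·(-6) + 99·13 = 9)
  q = 1: r = 6, s = 1 − 1·(-6) = 7, t = -2 − 1·13 = -15  (check: 213·7 + 99·(-15) = 6)
  q = 1: r = 3, s = -6 − 1·7 = -13, t = 13 − 1·(-15) = 28  (check: 213·(-13) + 99·28 = 3)
The row with r = 3 (the gcd) gives the Bezout coefficients s = -13, t = 28.
Result: 213 · (-13) + 99 · (28) = 3.

gcd(213, 99) = 3; s = -13, t = 28 (check: 213·(-13) + 99·28 = 3).


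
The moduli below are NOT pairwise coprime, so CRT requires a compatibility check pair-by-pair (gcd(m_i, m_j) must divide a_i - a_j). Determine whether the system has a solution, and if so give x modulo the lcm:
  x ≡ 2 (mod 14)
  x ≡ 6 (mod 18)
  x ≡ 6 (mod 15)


Moduli 14, 18, 15 are not pairwise coprime, so CRT works modulo lcm(m_i) when all pairwise compatibility conditions hold.
Pairwise compatibility: gcd(m_i, m_j) must divide a_i - a_j for every pair.
Merge one congruence at a time:
  Start: x ≡ 2 (mod 14).
  Combine with x ≡ 6 (mod 18): gcd(14, 18) = 2; 6 - 2 = 4, which IS divisible by 2, so compatible.
    Write x = 2 + 14·t and substitute into x ≡ 6 (mod 18): 14·t ≡ 6 − 2 = 4 (mod 18).
    Divide the congruence (and modulus) by g = 2: 7·t ≡ 2 (mod 9).
    The inverse of 7 mod 9 is 4 (since 7·4 = 28 = 3·9 + 1), so t ≡ 4·2 = 8 ≡ 8 (mod 9).
    Then x = 2 + 14·8 = 114, valid modulo lcm(14, 18) = 126: x ≡ 114 (mod 126).
  Combine with x ≡ 6 (mod 15): gcd(126, 15) = 3; 6 - 114 = -108, which IS divisible by 3, so compatible.
    Write x = 114 + 126·t and substitute into x ≡ 6 (mod 15): 126·t ≡ 6 − 114 = -108 (mod 15).
    Divide the congruence (and modulus) by g = 3: 42·t ≡ -36 (mod 5).
    Reduce coefficients mod 5: 2·t ≡ 4 (mod 5).
    The inverse of 2 mod 5 is 3 (since 2·3 = 6 = 1·5 + 1), so t ≡ 3·4 = 12 ≡ 2 (mod 5).
    Then x = 114 + 126·2 = 366, valid modulo lcm(126, 15) = 630: x ≡ 366 (mod 630).
Verify: 366 mod 14 = 2, 366 mod 18 = 6, 366 mod 15 = 6.

x ≡ 366 (mod 630).


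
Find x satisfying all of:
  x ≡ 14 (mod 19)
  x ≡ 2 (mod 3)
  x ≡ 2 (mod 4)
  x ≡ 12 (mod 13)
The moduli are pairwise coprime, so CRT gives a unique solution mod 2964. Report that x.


Product of moduli M = 19 · 3 · 4 · 13 = 2964.
Merge one congruence at a time:
  Start: x ≡ 14 (mod 19).
  Combine with x ≡ 2 (mod 3); new modulus lcm = 57.
    Write x = 14 + 19·t and substitute into x ≡ 2 (mod 3): 19·t ≡ 2 − 14 = -12 (mod 3).
    Reduce coefficients mod 3: 1·t ≡ 0 (mod 3).
    So t ≡ 0 (mod 3).
    Then x = 14 + 19·0 = 14, valid modulo lcm(19, 3) = 57: x ≡ 14 (mod 57).
  Combine with x ≡ 2 (mod 4); new modulus lcm = 228.
    Write x = 14 + 57·t and substitute into x ≡ 2 (mod 4): 57·t ≡ 2 − 14 = -12 (mod 4).
    Reduce coefficients mod 4: 1·t ≡ 0 (mod 4).
    So t ≡ 0 (mod 4).
    Then x = 14 + 57·0 = 14, valid modulo lcm(57, 4) = 228: x ≡ 14 (mod 228).
  Combine with x ≡ 12 (mod 13); new modulus lcm = 2964.
    Write x = 14 + 228·t and substitute into x ≡ 12 (mod 13): 228·t ≡ 12 − 14 = -2 (mod 13).
    Reduce coefficients mod 13: 7·t ≡ 11 (mod 13).
    The inverse of 7 mod 13 is 2 (since 7·2 = 14 = 1·13 + 1), so t ≡ 2·11 = 22 ≡ 9 (mod 13).
    Then x = 14 + 228·9 = 2066, valid modulo lcm(228, 13) = 2964: x ≡ 2066 (mod 2964).
Verify against each original: 2066 mod 19 = 14, 2066 mod 3 = 2, 2066 mod 4 = 2, 2066 mod 13 = 12.

x ≡ 2066 (mod 2964).


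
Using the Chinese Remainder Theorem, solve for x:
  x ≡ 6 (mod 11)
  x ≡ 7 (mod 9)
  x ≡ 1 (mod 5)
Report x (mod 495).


Moduli 11, 9, 5 are pairwise coprime; by CRT there is a unique solution modulo M = 11 · 9 · 5 = 495.
Solve pairwise, accumulating the modulus:
  Start with x ≡ 6 (mod 11).
  Combine with x ≡ 7 (mod 9): since gcd(11, 9) = 1, we get a unique residue mod 99.
    Write x = 6 + 11·t and substitute into x ≡ 7 (mod 9): 11·t ≡ 7 − 6 = 1 (mod 9).
    Reduce coefficients mod 9: 2·t ≡ 1 (mod 9).
    The inverse of 2 mod 9 is 5 (since 2·5 = 10 = 1·9 + 1), so t ≡ 5·1 = 5 ≡ 5 (mod 9).
    Then x = 6 + 11·5 = 61, valid modulo lcm(11, 9) = 99: x ≡ 61 (mod 99).
  Combine with x ≡ 1 (mod 5): since gcd(99, 5) = 1, we get a unique residue mod 495.
    Write x = 61 + 99·t and substitute into x ≡ 1 (mod 5): 99·t ≡ 1 − 61 = -60 (mod 5).
    Reduce coefficients mod 5: 4·t ≡ 0 (mod 5).
    The inverse of 4 mod 5 is 4 (since 4·4 = 16 = 3·5 + 1), so t ≡ 4·0 = 0 ≡ 0 (mod 5).
    Then x = 61 + 99·0 = 61, valid modulo lcm(99, 5) = 495: x ≡ 61 (mod 495).
Verify: 61 mod 11 = 6 ✓, 61 mod 9 = 7 ✓, 61 mod 5 = 1 ✓.

x ≡ 61 (mod 495).


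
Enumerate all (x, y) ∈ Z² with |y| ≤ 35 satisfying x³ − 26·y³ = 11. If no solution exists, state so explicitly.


The equation is x³ - 26y³ = 11. For fixed y, x³ = 26·y³ + 11, so a solution requires the RHS to be a perfect cube.
Strategy: iterate y from -35 to 35, compute RHS = 26·y³ + 11, and check whether it is a (positive or negative) perfect cube.
Check small values of y:
  y = 0: RHS = 11 is not a perfect cube.
  y = 1: RHS = 37 is not a perfect cube.
  y = -1: RHS = -15 is not a perfect cube.
  y = 2: RHS = 219 is not a perfect cube.
  y = -2: RHS = -197 is not a perfect cube.
  y = 3: RHS = 713 is not a perfect cube.
  y = -3: RHS = -691 is not a perfect cube.
Continuing the search up to |y| = 35 finds no solutions either.
No (x, y) in the scanned range satisfies the equation.

No integer solutions with |y| ≤ 35.


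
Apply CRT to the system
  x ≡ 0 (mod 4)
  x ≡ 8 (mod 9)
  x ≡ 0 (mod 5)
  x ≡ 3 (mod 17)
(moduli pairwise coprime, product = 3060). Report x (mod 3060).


Product of moduli M = 4 · 9 · 5 · 17 = 3060.
Merge one congruence at a time:
  Start: x ≡ 0 (mod 4).
  Combine with x ≡ 8 (mod 9); new modulus lcm = 36.
    Write x = 0 + 4·t and substitute into x ≡ 8 (mod 9): 4·t ≡ 8 − 0 = 8 (mod 9).
    The inverse of 4 mod 9 is 7 (since 4·7 = 28 = 3·9 + 1), so t ≡ 7·8 = 56 ≡ 2 (mod 9).
    Then x = 0 + 4·2 = 8, valid modulo lcm(4, 9) = 36: x ≡ 8 (mod 36).
  Combine with x ≡ 0 (mod 5); new modulus lcm = 180.
    Write x = 8 + 36·t and substitute into x ≡ 0 (mod 5): 36·t ≡ 0 − 8 = -8 (mod 5).
    Reduce coefficients mod 5: 1·t ≡ 2 (mod 5).
    So t ≡ 2 (mod 5).
    Then x = 8 + 36·2 = 80, valid modulo lcm(36, 5) = 180: x ≡ 80 (mod 180).
  Combine with x ≡ 3 (mod 17); new modulus lcm = 3060.
    Write x = 80 + 180·t and substitute into x ≡ 3 (mod 17): 180·t ≡ 3 − 80 = -77 (mod 17).
    Reduce coefficients mod 17: 10·t ≡ 8 (mod 17).
    The inverse of 10 mod 17 is 12 (since 10·12 = 120 = 7·17 + 1), so t ≡ 12·8 = 96 ≡ 11 (mod 17).
    Then x = 80 + 180·11 = 2060, valid modulo lcm(180, 17) = 3060: x ≡ 2060 (mod 3060).
Verify against each original: 2060 mod 4 = 0, 2060 mod 9 = 8, 2060 mod 5 = 0, 2060 mod 17 = 3.

x ≡ 2060 (mod 3060).
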